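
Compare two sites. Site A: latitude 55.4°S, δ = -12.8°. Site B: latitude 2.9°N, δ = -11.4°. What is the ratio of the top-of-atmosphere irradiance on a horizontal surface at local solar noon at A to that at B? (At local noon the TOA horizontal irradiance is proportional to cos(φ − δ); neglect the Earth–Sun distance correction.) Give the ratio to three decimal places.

0.760

A: cos θ_z = cos(-55.4° − (-12.8°)) = 0.7361.
B: cos θ_z = cos(2.9° − (-11.4°)) = 0.9690.
Ratio A/B = 0.7361 / 0.9690 = 0.7596.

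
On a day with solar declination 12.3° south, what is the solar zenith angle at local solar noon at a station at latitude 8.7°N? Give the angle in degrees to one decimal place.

21.0°

At local solar noon the hour angle is zero, so the zenith angle is |φ − δ| = |8.7° − (-12.3°)| = 21.0°.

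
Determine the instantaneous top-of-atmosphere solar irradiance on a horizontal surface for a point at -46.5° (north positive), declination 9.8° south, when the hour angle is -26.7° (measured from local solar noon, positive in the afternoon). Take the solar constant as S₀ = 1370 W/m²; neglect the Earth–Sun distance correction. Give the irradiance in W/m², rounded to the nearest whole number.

With φ = -46.5°, δ = -9.8°, H = -26.70°: sin φ sin δ = 0.1235, cos φ cos δ cos H = 0.6060, so cos θ_z = 0.7295.
Top-of-atmosphere irradiance = S₀ cos θ_z = 1370 × 0.7295 = 999.42 W/m².

999 W/m²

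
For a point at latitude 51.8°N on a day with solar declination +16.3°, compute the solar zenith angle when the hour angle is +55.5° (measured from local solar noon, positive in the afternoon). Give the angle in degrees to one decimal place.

56.2°

cos θ_z = sin φ sin δ + cos φ cos δ cos H = (0.7859)(0.2807) + (0.6184)(0.9598)(0.5664) = 0.5568.
θ_z = arccos(0.5568) = 56.17°.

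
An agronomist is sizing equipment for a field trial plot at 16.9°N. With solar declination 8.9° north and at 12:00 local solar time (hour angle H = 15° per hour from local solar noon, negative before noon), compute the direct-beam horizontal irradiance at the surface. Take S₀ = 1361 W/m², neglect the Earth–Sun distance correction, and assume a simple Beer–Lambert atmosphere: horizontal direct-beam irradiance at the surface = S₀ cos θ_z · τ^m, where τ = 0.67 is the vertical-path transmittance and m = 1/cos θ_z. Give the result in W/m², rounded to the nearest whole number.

899 W/m²

Hour angle H = 15° × (12 − 12) = 0.00°.
cos θ_z = sin φ sin δ + cos φ cos δ cos H = (0.2907)(0.1547) + (0.9568)(0.9880)(1.0000) = 0.9903.
Air mass m = 1/cos θ_z = 1/0.9903 = 1.010; τ^m = 0.67^1.010 = 0.6673.
Surface direct beam = 1361 × 0.9903 × 0.6673 = 899.39 W/m².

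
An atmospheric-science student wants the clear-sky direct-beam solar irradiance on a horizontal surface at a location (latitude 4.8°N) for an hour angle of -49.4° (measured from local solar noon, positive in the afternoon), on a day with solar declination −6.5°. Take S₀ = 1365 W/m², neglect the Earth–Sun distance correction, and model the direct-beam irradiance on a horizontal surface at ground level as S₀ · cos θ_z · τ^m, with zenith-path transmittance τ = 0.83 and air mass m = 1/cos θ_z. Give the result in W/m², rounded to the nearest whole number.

646 W/m²

cos θ_z = sin φ sin δ + cos φ cos δ cos H = (0.0837)(-0.1132) + (0.9965)(0.9936)(0.6508) = 0.6349.
Air mass m = 1/cos θ_z = 1/0.6349 = 1.575; τ^m = 0.83^1.575 = 0.7457.
Surface direct beam = 1365 × 0.6349 × 0.7457 = 646.25 W/m².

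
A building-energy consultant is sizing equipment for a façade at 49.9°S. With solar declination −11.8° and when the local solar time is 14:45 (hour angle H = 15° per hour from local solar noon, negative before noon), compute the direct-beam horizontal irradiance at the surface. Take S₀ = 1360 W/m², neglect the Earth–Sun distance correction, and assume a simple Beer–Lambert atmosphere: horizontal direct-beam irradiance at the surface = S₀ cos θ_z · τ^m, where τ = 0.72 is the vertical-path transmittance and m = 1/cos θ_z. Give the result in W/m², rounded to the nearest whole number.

Hour angle H = 15° × (14.75 − 12) = 41.25°.
cos θ_z = sin φ sin δ + cos φ cos δ cos H = (-0.7649)(-0.2045) + (0.6441)(0.9789)(0.7518) = 0.6304.
Air mass m = 1/cos θ_z = 1/0.6304 = 1.586; τ^m = 0.72^1.586 = 0.5939.
Surface direct beam = 1360 × 0.6304 × 0.5939 = 509.18 W/m².

509 W/m²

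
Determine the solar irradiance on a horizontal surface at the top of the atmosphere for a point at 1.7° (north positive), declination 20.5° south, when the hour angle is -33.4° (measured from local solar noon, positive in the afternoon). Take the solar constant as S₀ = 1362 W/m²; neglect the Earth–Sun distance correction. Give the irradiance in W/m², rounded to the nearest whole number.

1050 W/m²

cos θ_z = sin(1.7°) sin(-20.5°) + cos(1.7°) cos(-20.5°) cos(-33.40°) = -0.0104 + 0.7816 = 0.7712.
Top-of-atmosphere irradiance = S₀ cos θ_z = 1362 × 0.7712 = 1050.37 W/m².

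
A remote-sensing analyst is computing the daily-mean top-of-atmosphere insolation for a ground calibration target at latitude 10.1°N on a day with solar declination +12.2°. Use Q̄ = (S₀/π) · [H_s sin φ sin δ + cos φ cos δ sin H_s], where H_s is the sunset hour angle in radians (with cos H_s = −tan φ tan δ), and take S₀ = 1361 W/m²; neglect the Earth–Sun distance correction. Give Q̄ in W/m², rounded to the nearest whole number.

−tan φ tan δ = −(0.1781)(0.2162) = -0.0385; H_s = arccos(-0.0385) = 92.21°. In radians, H_s = 1.6094.
H_s sin φ sin δ = 1.6094 × 0.1754 × 0.2113 = 0.0596.
cos φ cos δ sin H_s = 0.9845 × 0.9774 × 0.9993 = 0.9616.
Q̄ = (1361/π) × (0.0596 + 0.9616) = 433.22 × 1.0212 = 442.40 W/m².

442 W/m²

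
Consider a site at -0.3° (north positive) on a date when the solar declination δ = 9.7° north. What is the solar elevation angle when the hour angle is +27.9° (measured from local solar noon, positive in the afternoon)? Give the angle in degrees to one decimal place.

cos θ_z = sin φ sin δ + cos φ cos δ cos H = (-0.0052)(0.1685) + (1.0000)(0.9857)(0.8838) = 0.8703.
θ_z = arccos(0.8703) = 29.51°, so the elevation is 90° − 29.51° = 60.49°.

60.5°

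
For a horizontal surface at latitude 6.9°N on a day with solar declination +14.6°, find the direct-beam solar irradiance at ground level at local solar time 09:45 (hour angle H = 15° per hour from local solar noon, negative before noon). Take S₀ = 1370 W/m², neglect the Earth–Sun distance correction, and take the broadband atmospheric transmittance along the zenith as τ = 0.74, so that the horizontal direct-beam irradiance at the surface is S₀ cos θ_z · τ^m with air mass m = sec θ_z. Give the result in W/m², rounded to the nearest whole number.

790 W/m²

Hour angle H = 15° × (9.75 − 12) = -33.75°.
cos θ_z = sin(6.9°) sin(14.6°) + cos(6.9°) cos(14.6°) cos(-33.75°) = 0.0303 + 0.7988 = 0.8291.
Air mass m = 1/cos θ_z = 1/0.8291 = 1.206; τ^m = 0.74^1.206 = 0.6955.
Surface direct beam = 1370 × 0.8291 × 0.6955 = 790.00 W/m².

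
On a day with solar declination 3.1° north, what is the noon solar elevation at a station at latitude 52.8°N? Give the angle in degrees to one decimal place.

At local solar noon the hour angle is zero, so the elevation is 90° − |φ − δ| = 90° − |52.8° − (3.1°)| = 90° − 49.7° = 40.3°.

40.3°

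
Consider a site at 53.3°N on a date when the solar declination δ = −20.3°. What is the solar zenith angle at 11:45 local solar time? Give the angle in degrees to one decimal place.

73.7°

Hour angle H = 15° × (11.75 − 12) = -3.75°.
cos θ_z = sin(53.3°) sin(-20.3°) + cos(53.3°) cos(-20.3°) cos(-3.75°) = -0.2782 + 0.5593 = 0.2811.
θ_z = arccos(0.2811) = 73.67°.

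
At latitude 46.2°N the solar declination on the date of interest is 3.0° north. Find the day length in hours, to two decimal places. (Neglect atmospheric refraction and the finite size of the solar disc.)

12.42 hours

The sunset hour angle satisfies cos H_s = −tan φ tan δ = -0.0547, giving H_s = 93.14°.
Day length = 2 H_s / 15° h⁻¹ = 186.28° / 15 = 12.419 h.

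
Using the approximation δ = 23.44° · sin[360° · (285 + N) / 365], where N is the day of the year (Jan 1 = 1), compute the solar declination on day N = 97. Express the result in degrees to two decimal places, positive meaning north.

+6.76°

360 × (285 + 97) / 365 = 376.767°; sin(376.767°) = 0.2885.
δ = 23.44 × 0.2885 = 6.762° ≈ +6.76°.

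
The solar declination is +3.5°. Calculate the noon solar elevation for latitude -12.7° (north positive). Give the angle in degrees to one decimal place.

At local solar noon the hour angle is zero, so the elevation is 90° − |φ − δ| = 90° − |-12.7° − (3.5°)| = 90° − 16.2° = 73.8°.

73.8°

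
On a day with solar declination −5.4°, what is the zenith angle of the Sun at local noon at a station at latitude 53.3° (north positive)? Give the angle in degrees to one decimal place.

58.7°

At local solar noon the hour angle is zero, so the zenith angle is |φ − δ| = |53.3° − (-5.4°)| = 58.7°.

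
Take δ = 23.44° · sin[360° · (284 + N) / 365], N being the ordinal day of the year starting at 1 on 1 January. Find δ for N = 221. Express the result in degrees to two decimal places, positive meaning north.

360 × (284 + 221) / 365 = 498.082°; sin(498.082°) = 0.6681.
δ = 23.44 × 0.6681 = 15.660° ≈ +15.66°.

+15.66°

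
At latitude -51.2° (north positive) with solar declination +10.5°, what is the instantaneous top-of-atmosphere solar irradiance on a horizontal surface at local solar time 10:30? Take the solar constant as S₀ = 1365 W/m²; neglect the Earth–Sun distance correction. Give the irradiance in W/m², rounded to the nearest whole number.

583 W/m²

Hour angle H = 15° × (10.5 − 12) = -22.50°.
With φ = -51.2°, δ = 10.5°, H = -22.50°: sin φ sin δ = -0.1420, cos φ cos δ cos H = 0.5692, so cos θ_z = 0.4272.
Top-of-atmosphere irradiance = S₀ cos θ_z = 1365 × 0.4272 = 583.13 W/m².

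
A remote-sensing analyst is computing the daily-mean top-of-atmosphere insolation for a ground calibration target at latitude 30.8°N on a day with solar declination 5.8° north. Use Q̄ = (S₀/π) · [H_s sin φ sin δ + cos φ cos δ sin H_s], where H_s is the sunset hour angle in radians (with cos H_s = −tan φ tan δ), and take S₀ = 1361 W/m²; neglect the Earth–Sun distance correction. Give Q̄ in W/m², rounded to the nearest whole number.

406 W/m²

The sunset hour angle satisfies cos H_s = −tan φ tan δ = -0.0606, giving H_s = 93.47°. In radians, H_s = 1.6314.
H_s sin φ sin δ = 1.6314 × 0.5120 × 0.1011 = 0.0844.
cos φ cos δ sin H_s = 0.8590 × 0.9949 × 0.9982 = 0.8531.
Q̄ = (1361/π) × (0.0844 + 0.8531) = 433.22 × 0.9375 = 406.14 W/m².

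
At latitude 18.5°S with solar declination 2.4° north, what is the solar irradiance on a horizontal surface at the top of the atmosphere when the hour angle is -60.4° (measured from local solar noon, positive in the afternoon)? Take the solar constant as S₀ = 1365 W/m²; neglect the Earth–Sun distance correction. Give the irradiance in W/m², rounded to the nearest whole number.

cos θ_z = sin(-18.5°) sin(2.4°) + cos(-18.5°) cos(2.4°) cos(-60.40°) = -0.0133 + 0.4680 = 0.4547.
Top-of-atmosphere irradiance = S₀ cos θ_z = 1365 × 0.4547 = 620.67 W/m².

621 W/m²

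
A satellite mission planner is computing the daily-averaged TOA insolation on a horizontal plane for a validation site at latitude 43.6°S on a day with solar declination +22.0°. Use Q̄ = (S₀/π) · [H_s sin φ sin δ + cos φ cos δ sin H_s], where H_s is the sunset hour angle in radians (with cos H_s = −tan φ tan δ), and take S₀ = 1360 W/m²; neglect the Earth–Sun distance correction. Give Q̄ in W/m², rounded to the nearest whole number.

cos H_s = −tan(-43.6°) · tan(22.0°) = 0.3847, so H_s = arccos(0.3847) = 67.37°. In radians, H_s = 1.1758.
H_s sin φ sin δ = 1.1758 × -0.6896 × 0.3746 = -0.3037.
cos φ cos δ sin H_s = 0.7242 × 0.9272 × 0.9230 = 0.6198.
Q̄ = (1360/π) × (-0.3037 + 0.6198) = 432.90 × 0.3161 = 136.84 W/m².

137 W/m²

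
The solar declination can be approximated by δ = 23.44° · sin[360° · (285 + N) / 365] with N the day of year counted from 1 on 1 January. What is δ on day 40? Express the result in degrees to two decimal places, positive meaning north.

-14.89°

360 × (285 + 40) / 365 = 320.548°; sin(320.548°) = -0.6354.
δ = 23.44 × -0.6354 = -14.894° ≈ -14.89°.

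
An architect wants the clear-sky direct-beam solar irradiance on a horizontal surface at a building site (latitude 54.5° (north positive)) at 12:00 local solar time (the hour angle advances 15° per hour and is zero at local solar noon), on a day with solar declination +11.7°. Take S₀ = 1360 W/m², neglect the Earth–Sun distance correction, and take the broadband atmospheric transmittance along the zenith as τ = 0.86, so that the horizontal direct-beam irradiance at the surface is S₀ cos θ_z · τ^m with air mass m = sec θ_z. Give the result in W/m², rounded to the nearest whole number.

812 W/m²

Hour angle H = 15° × (12 − 12) = 0.00°.
With φ = 54.5°, δ = 11.7°, H = 0.00°: sin φ sin δ = 0.1651, cos φ cos δ cos H = 0.5686, so cos θ_z = 0.7337.
Air mass m = 1/cos θ_z = 1/0.7337 = 1.363; τ^m = 0.86^1.363 = 0.8142.
Surface direct beam = 1360 × 0.7337 × 0.8142 = 812.43 W/m².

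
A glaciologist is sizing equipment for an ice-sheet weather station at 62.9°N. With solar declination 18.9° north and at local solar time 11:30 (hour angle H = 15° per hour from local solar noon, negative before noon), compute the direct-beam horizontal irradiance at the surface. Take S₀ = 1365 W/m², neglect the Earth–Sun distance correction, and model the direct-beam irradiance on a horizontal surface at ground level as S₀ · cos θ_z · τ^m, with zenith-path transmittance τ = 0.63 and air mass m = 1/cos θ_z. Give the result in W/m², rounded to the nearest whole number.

Hour angle H = 15° × (11.5 − 12) = -7.50°.
With φ = 62.9°, δ = 18.9°, H = -7.50°: sin φ sin δ = 0.2884, cos φ cos δ cos H = 0.4273, so cos θ_z = 0.7157.
Air mass m = 1/cos θ_z = 1/0.7157 = 1.397; τ^m = 0.63^1.397 = 0.5244.
Surface direct beam = 1365 × 0.7157 × 0.5244 = 512.30 W/m².

512 W/m²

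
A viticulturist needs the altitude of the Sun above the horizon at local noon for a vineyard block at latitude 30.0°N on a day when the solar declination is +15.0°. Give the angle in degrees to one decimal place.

At local solar noon the hour angle is zero, so the elevation is 90° − |φ − δ| = 90° − |30.0° − (15.0°)| = 90° − 15.0° = 75.0°.

75.0°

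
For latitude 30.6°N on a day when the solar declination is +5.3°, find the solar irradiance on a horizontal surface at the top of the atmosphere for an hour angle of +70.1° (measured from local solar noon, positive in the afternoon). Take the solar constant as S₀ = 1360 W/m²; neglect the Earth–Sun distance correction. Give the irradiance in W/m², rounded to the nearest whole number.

461 W/m²

cos θ_z = sin(30.6°) sin(5.3°) + cos(30.6°) cos(5.3°) cos(70.10°) = 0.0470 + 0.2917 = 0.3387.
Top-of-atmosphere irradiance = S₀ cos θ_z = 1360 × 0.3387 = 460.63 W/m².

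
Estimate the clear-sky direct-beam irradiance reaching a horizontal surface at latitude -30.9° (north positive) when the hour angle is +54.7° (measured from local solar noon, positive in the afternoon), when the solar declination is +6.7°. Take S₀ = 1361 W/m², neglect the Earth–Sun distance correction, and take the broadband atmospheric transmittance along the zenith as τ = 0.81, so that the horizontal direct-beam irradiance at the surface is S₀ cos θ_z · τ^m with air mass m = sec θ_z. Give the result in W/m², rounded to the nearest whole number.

cos θ_z = sin φ sin δ + cos φ cos δ cos H = (-0.5135)(0.1167) + (0.8581)(0.9932)(0.5779) = 0.4326.
Air mass m = 1/cos θ_z = 1/0.4326 = 2.312; τ^m = 0.81^2.312 = 0.6144.
Surface direct beam = 1361 × 0.4326 × 0.6144 = 361.74 W/m².

362 W/m²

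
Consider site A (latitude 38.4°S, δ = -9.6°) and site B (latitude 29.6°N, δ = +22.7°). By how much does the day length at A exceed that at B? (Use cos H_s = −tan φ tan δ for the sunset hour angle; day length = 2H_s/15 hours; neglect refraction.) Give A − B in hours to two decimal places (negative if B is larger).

-0.81 h

A: H_s = arccos(−tan -38.4° · tan -9.6°) = 97.70°, so 2H_s/15 = 13.0267 h.
B: H_s = arccos(−tan 29.6° · tan 22.7°) = 103.75°, so 2H_s/15 = 13.8333 h.
A − B = 13.0267 − 13.8333 = -0.8066 h.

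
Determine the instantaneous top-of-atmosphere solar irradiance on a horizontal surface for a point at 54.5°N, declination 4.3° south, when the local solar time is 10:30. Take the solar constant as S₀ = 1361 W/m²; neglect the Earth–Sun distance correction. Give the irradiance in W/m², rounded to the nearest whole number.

Hour angle H = 15° × (10.5 − 12) = -22.50°.
cos θ_z = sin φ sin δ + cos φ cos δ cos H = (0.8141)(-0.0750) + (0.5807)(0.9972)(0.9239) = 0.4739.
Top-of-atmosphere irradiance = S₀ cos θ_z = 1361 × 0.4739 = 644.98 W/m².

645 W/m²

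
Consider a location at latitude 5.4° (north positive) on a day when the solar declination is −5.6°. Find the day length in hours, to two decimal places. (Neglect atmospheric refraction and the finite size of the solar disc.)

11.93 hours

−tan φ tan δ = −(0.0945)(-0.0981) = 0.0093; H_s = arccos(0.0093) = 89.47°.
Day length = 2 H_s / 15° h⁻¹ = 178.94° / 15 = 11.929 h.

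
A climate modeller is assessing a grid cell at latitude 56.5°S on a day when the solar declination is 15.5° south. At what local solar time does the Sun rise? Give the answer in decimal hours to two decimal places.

4.35 h

cos H_s = −tan(-56.5°) · tan(-15.5°) = -0.4190, so H_s = arccos(-0.4190) = 114.77°.
Sunrise is at 12 − H_s/15 = 12 − 7.651 = 4.349 h local solar time.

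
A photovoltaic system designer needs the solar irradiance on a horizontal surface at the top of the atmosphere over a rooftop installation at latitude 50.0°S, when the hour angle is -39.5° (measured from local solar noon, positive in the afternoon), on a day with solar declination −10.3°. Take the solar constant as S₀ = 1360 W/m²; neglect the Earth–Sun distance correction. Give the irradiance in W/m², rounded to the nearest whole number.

cos θ_z = sin(-50.0°) sin(-10.3°) + cos(-50.0°) cos(-10.3°) cos(-39.50°) = 0.1370 + 0.4880 = 0.6250.
Top-of-atmosphere irradiance = S₀ cos θ_z = 1360 × 0.6250 = 850.00 W/m².

850 W/m²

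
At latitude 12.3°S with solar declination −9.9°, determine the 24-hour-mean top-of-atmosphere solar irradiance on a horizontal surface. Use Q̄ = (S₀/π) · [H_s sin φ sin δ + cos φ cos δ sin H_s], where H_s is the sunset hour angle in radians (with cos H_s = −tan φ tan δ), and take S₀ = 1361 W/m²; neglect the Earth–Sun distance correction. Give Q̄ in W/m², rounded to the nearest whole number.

442 W/m²

−tan φ tan δ = −(-0.2180)(-0.1745) = -0.0380; H_s = arccos(-0.0380) = 92.18°. In radians, H_s = 1.6088.
H_s sin φ sin δ = 1.6088 × -0.2130 × -0.1719 = 0.0589.
cos φ cos δ sin H_s = 0.9770 × 0.9851 × 0.9993 = 0.9618.
Q̄ = (1361/π) × (0.0589 + 0.9618) = 433.22 × 1.0207 = 442.19 W/m².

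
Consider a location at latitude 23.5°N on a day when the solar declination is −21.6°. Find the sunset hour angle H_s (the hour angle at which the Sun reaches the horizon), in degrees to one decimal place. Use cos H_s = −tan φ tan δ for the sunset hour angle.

80.1°

cos H_s = −tan(23.5°) · tan(-21.6°) = 0.1722, so H_s = arccos(0.1722) = 80.08°.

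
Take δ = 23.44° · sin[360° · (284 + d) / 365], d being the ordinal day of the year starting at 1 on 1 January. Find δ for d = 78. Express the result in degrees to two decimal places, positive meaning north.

360 × (284 + 78) / 365 = 357.041°; sin(357.041°) = -0.0516.
δ = 23.44 × -0.0516 = -1.210° ≈ -1.21°.

-1.21°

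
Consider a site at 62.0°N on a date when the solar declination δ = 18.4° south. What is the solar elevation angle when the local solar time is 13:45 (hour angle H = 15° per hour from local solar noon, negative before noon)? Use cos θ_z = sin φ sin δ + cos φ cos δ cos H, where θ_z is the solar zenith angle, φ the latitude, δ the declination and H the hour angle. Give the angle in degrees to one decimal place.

Hour angle H = 15° × (13.75 − 12) = 26.25°.
With φ = 62.0°, δ = -18.4°, H = 26.25°: sin φ sin δ = -0.2787, cos φ cos δ cos H = 0.3995, so cos θ_z = 0.1208.
θ_z = arccos(0.1208) = 83.06°, so the elevation is 90° − 83.06° = 6.94°.

6.9°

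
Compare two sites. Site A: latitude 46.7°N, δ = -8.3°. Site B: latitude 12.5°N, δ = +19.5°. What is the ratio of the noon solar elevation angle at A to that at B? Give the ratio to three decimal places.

A: 90° − |46.7 − (-8.3)| = 35.00°.
B: 90° − |12.5 − (19.5)| = 83.00°.
Ratio A/B = 35.0000 / 83.0000 = 0.4217.

0.422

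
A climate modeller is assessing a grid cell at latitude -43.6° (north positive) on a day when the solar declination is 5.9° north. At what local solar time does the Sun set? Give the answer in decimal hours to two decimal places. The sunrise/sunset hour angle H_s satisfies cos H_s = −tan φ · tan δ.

The sunset hour angle satisfies cos H_s = −tan φ tan δ = 0.0984, giving H_s = 84.35°.
Sunset is at 12 + H_s/15 = 12 + 5.623 = 17.623 h local solar time.

17.62 h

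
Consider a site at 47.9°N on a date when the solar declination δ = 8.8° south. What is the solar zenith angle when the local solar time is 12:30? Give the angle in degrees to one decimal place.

57.1°

Hour angle H = 15° × (12.5 − 12) = 7.50°.
cos θ_z = sin φ sin δ + cos φ cos δ cos H = (0.7420)(-0.1530) + (0.6704)(0.9882)(0.9914) = 0.5433.
θ_z = arccos(0.5433) = 57.09°.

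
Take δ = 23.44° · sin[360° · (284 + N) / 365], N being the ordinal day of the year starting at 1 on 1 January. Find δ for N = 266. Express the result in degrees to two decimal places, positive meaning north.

360 × (284 + 266) / 365 = 542.466°; sin(542.466°) = -0.0430.
δ = 23.44 × -0.0430 = -1.008° ≈ -1.01°.

-1.01°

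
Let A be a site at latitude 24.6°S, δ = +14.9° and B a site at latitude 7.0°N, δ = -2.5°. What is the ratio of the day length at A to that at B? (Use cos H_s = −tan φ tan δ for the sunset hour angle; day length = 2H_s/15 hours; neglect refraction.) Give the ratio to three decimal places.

0.925

A: H_s = arccos(−tan -24.6° · tan 14.9°) = 83.00°, so 2H_s/15 = 11.0667 h.
B: H_s = arccos(−tan 7.0° · tan -2.5°) = 89.69°, so 2H_s/15 = 11.9587 h.
Ratio A/B = 11.0667 / 11.9587 = 0.9254.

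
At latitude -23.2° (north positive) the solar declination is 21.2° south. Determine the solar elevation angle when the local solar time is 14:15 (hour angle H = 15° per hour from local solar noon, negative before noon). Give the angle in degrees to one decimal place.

Hour angle H = 15° × (14.25 − 12) = 33.75°.
cos θ_z = sin(-23.2°) sin(-21.2°) + cos(-23.2°) cos(-21.2°) cos(33.75°) = 0.1425 + 0.7125 = 0.8550.
θ_z = arccos(0.8550) = 31.24°, so the elevation is 90° − 31.24° = 58.76°.

58.8°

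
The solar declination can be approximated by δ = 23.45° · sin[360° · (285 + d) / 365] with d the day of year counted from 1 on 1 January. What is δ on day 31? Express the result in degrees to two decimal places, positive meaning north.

-17.52°

360 × (285 + 31) / 365 = 311.671°; sin(311.671°) = -0.7470.
δ = 23.45 × -0.7470 = -17.517° ≈ -17.52°.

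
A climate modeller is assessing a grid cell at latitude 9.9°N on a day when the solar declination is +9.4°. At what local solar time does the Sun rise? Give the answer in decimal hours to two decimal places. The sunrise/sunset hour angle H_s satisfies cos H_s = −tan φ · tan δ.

5.89 h

−tan φ tan δ = −(0.1745)(0.1655) = -0.0289; H_s = arccos(-0.0289) = 91.66°.
Sunrise is at 12 − H_s/15 = 12 − 6.111 = 5.889 h local solar time.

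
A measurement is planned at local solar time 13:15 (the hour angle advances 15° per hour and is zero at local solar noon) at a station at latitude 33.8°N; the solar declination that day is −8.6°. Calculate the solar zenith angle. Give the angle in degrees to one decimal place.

46.0°

Hour angle H = 15° × (13.25 − 12) = 18.75°.
cos θ_z = sin φ sin δ + cos φ cos δ cos H = (0.5563)(-0.1495) + (0.8310)(0.9888)(0.9469) = 0.6949.
θ_z = arccos(0.6949) = 45.98°.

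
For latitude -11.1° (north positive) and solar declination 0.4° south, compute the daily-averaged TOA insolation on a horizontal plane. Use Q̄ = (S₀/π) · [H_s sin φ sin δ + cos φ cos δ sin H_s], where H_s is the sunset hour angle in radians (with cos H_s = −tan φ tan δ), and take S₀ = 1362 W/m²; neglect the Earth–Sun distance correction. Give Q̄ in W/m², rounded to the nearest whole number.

The sunset hour angle satisfies cos H_s = −tan φ tan δ = -0.0014, giving H_s = 90.08°. In radians, H_s = 1.5722.
H_s sin φ sin δ = 1.5722 × -0.1925 × -0.0070 = 0.0021.
cos φ cos δ sin H_s = 0.9813 × 1.0000 × 1.0000 = 0.9813.
Q̄ = (1362/π) × (0.0021 + 0.9813) = 433.54 × 0.9834 = 426.34 W/m².

426 W/m²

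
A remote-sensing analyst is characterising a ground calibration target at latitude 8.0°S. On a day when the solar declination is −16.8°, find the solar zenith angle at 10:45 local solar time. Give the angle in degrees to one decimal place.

Hour angle H = 15° × (10.75 − 12) = -18.75°.
With φ = -8.0°, δ = -16.8°, H = -18.75°: sin φ sin δ = 0.0402, cos φ cos δ cos H = 0.8977, so cos θ_z = 0.9379.
θ_z = arccos(0.9379) = 20.30°.

20.3°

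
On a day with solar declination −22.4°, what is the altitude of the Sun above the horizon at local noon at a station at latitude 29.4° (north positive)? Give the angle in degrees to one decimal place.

At local solar noon the hour angle is zero, so the elevation is 90° − |φ − δ| = 90° − |29.4° − (-22.4°)| = 90° − 51.8° = 38.2°.

38.2°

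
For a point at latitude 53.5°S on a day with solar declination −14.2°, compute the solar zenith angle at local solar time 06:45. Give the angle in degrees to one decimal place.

72.0°

Hour angle H = 15° × (6.75 − 12) = -78.75°.
With φ = -53.5°, δ = -14.2°, H = -78.75°: sin φ sin δ = 0.1972, cos φ cos δ cos H = 0.1125, so cos θ_z = 0.3097.
θ_z = arccos(0.3097) = 71.96°.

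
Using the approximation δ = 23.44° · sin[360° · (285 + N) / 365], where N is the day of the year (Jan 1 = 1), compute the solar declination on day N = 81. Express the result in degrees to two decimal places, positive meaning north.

360 × (285 + 81) / 365 = 360.986°; sin(360.986°) = 0.0172.
δ = 23.44 × 0.0172 = 0.403° ≈ +0.40°.

+0.40°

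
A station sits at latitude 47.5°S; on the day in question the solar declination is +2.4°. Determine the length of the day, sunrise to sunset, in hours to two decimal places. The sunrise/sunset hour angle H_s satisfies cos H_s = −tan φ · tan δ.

−tan φ tan δ = −(-1.0913)(0.0419) = 0.0457; H_s = arccos(0.0457) = 87.38°.
Day length = 2 H_s / 15° h⁻¹ = 174.76° / 15 = 11.651 h.

11.65 hours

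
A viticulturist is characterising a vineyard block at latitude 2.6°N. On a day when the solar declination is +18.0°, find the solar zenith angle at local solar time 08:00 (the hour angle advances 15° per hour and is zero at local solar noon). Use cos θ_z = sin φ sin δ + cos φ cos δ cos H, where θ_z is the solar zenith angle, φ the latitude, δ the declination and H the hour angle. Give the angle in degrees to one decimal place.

60.7°

Hour angle H = 15° × (8 − 12) = -60.00°.
With φ = 2.6°, δ = 18.0°, H = -60.00°: sin φ sin δ = 0.0140, cos φ cos δ cos H = 0.4750, so cos θ_z = 0.4890.
θ_z = arccos(0.4890) = 60.73°.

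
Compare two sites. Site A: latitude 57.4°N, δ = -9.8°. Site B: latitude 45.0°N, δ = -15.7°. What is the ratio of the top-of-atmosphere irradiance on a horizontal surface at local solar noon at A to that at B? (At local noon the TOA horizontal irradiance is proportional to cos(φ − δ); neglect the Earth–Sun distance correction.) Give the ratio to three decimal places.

A: cos θ_z = cos(57.4° − (-9.8°)) = 0.3875.
B: cos θ_z = cos(45.0° − (-15.7°)) = 0.4894.
Ratio A/B = 0.3875 / 0.4894 = 0.7918.

0.792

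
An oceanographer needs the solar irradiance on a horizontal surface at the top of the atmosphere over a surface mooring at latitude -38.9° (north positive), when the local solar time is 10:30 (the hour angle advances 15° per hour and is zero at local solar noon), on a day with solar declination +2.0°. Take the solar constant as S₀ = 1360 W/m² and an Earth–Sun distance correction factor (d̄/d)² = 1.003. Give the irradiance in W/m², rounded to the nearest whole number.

Hour angle H = 15° × (10.5 − 12) = -22.50°.
cos θ_z = sin φ sin δ + cos φ cos δ cos H = (-0.6280)(0.0349) + (0.7782)(0.9994)(0.9239) = 0.6966.
Top-of-atmosphere irradiance = S₀ (d̄/d)² cos θ_z = 1360 × 1.003 × 0.6966 = 950.22 W/m².

950 W/m²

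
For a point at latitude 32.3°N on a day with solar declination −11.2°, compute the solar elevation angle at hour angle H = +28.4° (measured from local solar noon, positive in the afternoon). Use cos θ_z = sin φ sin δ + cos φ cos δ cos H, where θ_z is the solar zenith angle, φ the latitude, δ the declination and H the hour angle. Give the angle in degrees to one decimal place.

38.7°

cos θ_z = sin(32.3°) sin(-11.2°) + cos(32.3°) cos(-11.2°) cos(28.40°) = -0.1038 + 0.7294 = 0.6256.
θ_z = arccos(0.6256) = 51.27°, so the elevation is 90° − 51.27° = 38.73°.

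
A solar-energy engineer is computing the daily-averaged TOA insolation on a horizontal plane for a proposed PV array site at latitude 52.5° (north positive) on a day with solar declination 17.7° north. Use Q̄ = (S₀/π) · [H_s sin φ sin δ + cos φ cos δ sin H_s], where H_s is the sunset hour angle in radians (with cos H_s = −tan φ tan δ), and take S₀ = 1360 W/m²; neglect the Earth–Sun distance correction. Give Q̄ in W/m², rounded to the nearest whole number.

cos H_s = −tan(52.5°) · tan(17.7°) = -0.4159, so H_s = arccos(-0.4159) = 114.58°. In radians, H_s = 1.9998.
H_s sin φ sin δ = 1.9998 × 0.7934 × 0.3040 = 0.4823.
cos φ cos δ sin H_s = 0.6088 × 0.9527 × 0.9094 = 0.5275.
Q̄ = (1360/π) × (0.4823 + 0.5275) = 432.90 × 1.0098 = 437.14 W/m².

437 W/m²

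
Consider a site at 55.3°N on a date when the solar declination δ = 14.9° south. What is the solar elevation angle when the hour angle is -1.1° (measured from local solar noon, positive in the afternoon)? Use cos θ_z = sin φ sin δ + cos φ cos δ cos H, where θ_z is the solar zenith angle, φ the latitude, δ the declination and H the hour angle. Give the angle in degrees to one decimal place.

cos θ_z = sin φ sin δ + cos φ cos δ cos H = (0.8221)(-0.2571) + (0.5693)(0.9664)(0.9998) = 0.3387.
θ_z = arccos(0.3387) = 70.20°, so the elevation is 90° − 70.20° = 19.80°.

19.8°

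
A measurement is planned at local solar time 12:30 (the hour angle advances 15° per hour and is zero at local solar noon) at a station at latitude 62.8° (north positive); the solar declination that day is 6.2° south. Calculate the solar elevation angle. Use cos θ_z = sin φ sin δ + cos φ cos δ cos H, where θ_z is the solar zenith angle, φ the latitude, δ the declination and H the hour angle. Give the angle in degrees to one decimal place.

Hour angle H = 15° × (12.5 − 12) = 7.50°.
cos θ_z = sin φ sin δ + cos φ cos δ cos H = (0.8894)(-0.1080) + (0.4571)(0.9942)(0.9914) = 0.3545.
θ_z = arccos(0.3545) = 69.24°, so the elevation is 90° − 69.24° = 20.76°.

20.8°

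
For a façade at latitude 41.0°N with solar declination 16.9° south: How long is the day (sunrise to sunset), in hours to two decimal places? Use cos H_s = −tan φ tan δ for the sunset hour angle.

−tan φ tan δ = −(0.8693)(-0.3038) = 0.2641; H_s = arccos(0.2641) = 74.69°.
Day length = 2 H_s / 15° h⁻¹ = 149.38° / 15 = 9.959 h.

9.96 hours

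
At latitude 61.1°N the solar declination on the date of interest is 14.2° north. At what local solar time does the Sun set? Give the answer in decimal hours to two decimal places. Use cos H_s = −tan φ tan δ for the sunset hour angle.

19.82 h

−tan φ tan δ = −(1.8115)(0.2530) = -0.4583; H_s = arccos(-0.4583) = 117.28°.
Sunset is at 12 + H_s/15 = 12 + 7.819 = 19.819 h local solar time.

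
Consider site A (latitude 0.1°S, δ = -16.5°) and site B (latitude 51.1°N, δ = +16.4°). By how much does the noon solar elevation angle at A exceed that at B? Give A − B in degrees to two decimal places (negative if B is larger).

+18.30°

A: 90° − |-0.1 − (-16.5)| = 73.60°.
B: 90° − |51.1 − (16.4)| = 55.30°.
A − B = 73.60 − 55.30 = 18.30°.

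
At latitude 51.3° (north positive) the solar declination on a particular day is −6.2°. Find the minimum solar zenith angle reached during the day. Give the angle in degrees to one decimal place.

57.5°

At local solar noon the hour angle is zero, so the zenith angle is |φ − δ| = |51.3° − (-6.2°)| = 57.5°.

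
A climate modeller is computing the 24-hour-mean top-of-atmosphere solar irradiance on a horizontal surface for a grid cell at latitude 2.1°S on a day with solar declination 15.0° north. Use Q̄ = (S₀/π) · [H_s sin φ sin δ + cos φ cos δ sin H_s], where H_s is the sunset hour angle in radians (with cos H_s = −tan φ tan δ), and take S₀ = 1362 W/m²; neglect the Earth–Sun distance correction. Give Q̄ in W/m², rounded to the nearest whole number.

The sunset hour angle satisfies cos H_s = −tan φ tan δ = 0.0098, giving H_s = 89.44°. In radians, H_s = 1.5610.
H_s sin φ sin δ = 1.5610 × -0.0366 × 0.2588 = -0.0148.
cos φ cos δ sin H_s = 0.9993 × 0.9659 × 1.0000 = 0.9652.
Q̄ = (1362/π) × (-0.0148 + 0.9652) = 433.54 × 0.9504 = 412.04 W/m².

412 W/m²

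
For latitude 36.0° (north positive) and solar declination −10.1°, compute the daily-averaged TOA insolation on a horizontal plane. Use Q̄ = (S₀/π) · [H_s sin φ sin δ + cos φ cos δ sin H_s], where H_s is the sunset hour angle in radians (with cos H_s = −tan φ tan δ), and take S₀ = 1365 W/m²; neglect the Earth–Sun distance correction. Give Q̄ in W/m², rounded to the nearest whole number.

The sunset hour angle satisfies cos H_s = −tan φ tan δ = 0.1294, giving H_s = 82.57°. In radians, H_s = 1.4411.
H_s sin φ sin δ = 1.4411 × 0.5878 × -0.1754 = -0.1486.
cos φ cos δ sin H_s = 0.8090 × 0.9845 × 0.9916 = 0.7898.
Q̄ = (1365/π) × (-0.1486 + 0.7898) = 434.49 × 0.6412 = 278.59 W/m².

279 W/m²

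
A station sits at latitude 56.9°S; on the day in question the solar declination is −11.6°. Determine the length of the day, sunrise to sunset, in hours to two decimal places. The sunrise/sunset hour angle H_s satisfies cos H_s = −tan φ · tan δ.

14.45 hours

cos H_s = −tan(-56.9°) · tan(-11.6°) = -0.3149, so H_s = arccos(-0.3149) = 108.35°.
Day length = 2 H_s / 15° h⁻¹ = 216.70° / 15 = 14.447 h.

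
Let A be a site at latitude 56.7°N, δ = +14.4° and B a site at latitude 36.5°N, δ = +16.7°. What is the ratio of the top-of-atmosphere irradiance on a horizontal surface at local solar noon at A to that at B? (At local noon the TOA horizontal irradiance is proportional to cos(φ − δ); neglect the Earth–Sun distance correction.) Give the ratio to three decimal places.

0.786

A: cos θ_z = cos(56.7° − (14.4°)) = 0.7396.
B: cos θ_z = cos(36.5° − (16.7°)) = 0.9409.
Ratio A/B = 0.7396 / 0.9409 = 0.7861.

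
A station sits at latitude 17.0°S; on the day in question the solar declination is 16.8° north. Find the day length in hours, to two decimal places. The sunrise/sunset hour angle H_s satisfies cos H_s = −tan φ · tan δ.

11.29 hours

−tan φ tan δ = −(-0.3057)(0.3019) = 0.0923; H_s = arccos(0.0923) = 84.70°.
Day length = 2 H_s / 15° h⁻¹ = 169.40° / 15 = 11.293 h.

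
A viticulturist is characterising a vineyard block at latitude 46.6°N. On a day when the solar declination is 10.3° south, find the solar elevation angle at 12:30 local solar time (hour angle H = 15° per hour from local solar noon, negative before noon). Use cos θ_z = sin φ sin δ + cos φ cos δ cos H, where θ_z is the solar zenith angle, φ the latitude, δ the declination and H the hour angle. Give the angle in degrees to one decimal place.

Hour angle H = 15° × (12.5 − 12) = 7.50°.
cos θ_z = sin(46.6°) sin(-10.3°) + cos(46.6°) cos(-10.3°) cos(7.50°) = -0.1299 + 0.6702 = 0.5403.
θ_z = arccos(0.5403) = 57.30°, so the elevation is 90° − 57.30° = 32.70°.

32.7°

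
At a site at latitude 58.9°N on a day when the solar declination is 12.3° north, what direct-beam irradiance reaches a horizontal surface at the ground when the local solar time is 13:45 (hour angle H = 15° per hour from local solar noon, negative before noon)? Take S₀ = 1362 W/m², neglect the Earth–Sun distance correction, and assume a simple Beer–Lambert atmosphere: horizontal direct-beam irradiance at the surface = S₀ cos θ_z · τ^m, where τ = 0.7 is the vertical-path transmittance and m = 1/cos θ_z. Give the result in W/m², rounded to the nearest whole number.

493 W/m²

Hour angle H = 15° × (13.75 − 12) = 26.25°.
With φ = 58.9°, δ = 12.3°, H = 26.25°: sin φ sin δ = 0.1824, cos φ cos δ cos H = 0.4526, so cos θ_z = 0.6350.
Air mass m = 1/cos θ_z = 1/0.6350 = 1.575; τ^m = 0.7^1.575 = 0.5702.
Surface direct beam = 1362 × 0.6350 × 0.5702 = 493.15 W/m².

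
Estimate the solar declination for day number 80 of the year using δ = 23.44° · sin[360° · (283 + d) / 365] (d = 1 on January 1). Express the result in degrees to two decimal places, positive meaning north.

-0.81°

360 × (283 + 80) / 365 = 358.027°; sin(358.027°) = -0.0344.
δ = 23.44 × -0.0344 = -0.806° ≈ -0.81°.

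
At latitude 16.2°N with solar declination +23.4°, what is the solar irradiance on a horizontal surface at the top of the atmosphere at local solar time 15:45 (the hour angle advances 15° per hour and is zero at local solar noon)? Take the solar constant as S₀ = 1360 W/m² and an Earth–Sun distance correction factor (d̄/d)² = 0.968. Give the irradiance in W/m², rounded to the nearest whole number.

Hour angle H = 15° × (15.75 − 12) = 56.25°.
cos θ_z = sin(16.2°) sin(23.4°) + cos(16.2°) cos(23.4°) cos(56.25°) = 0.1108 + 0.4896 = 0.6004.
Top-of-atmosphere irradiance = S₀ (d̄/d)² cos θ_z = 1360 × 0.968 × 0.6004 = 790.41 W/m².

790 W/m²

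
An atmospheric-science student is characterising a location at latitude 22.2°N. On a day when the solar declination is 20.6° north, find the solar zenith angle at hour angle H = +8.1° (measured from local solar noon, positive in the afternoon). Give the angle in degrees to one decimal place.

cos θ_z = sin φ sin δ + cos φ cos δ cos H = (0.3778)(0.3518) + (0.9259)(0.9361)(0.9900) = 0.9910.
θ_z = arccos(0.9910) = 7.69°.

7.7°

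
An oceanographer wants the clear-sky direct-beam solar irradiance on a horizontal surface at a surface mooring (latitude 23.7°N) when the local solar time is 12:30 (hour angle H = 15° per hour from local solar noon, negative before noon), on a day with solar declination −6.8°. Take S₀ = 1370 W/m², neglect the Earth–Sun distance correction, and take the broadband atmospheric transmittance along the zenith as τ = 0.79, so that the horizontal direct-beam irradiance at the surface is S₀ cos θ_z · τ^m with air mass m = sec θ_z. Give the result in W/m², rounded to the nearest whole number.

888 W/m²

Hour angle H = 15° × (12.5 − 12) = 7.50°.
With φ = 23.7°, δ = -6.8°, H = 7.50°: sin φ sin δ = -0.0476, cos φ cos δ cos H = 0.9014, so cos θ_z = 0.8538.
Air mass m = 1/cos θ_z = 1/0.8538 = 1.171; τ^m = 0.79^1.171 = 0.7588.
Surface direct beam = 1370 × 0.8538 × 0.7588 = 887.57 W/m².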